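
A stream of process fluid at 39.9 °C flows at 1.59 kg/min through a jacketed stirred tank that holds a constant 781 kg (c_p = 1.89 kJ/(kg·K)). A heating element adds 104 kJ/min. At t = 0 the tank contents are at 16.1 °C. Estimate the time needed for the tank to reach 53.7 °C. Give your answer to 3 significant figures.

Unsteady energy balance on the tank contents: M c_p dT/dt = ṁ c_p (T_in − T) + 104.
τ = M/ṁ = 491.19 min; T_ss = T_in + Q̇/(ṁ c_p) = 74.508 °C.
T(t) = T_ss + (T₀ − T_ss) e^(−t/τ). Set T = 53.7:
e^(−t/τ) = (53.7 − 74.508)/(16.1 − 74.508) = 0.35625
t = −491.19 · ln(0.35625) = 506.97 min.

507 min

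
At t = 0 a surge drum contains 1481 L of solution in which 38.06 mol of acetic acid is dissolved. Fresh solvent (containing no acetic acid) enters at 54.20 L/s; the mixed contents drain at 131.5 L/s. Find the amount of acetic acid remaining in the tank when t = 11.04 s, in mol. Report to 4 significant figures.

Total volume: dV/dt = Q_in − Q_out = -77.3000 L/s, so V(t) = 1481 − 77.3000 t and V(11.04) = 627.608 L.
No acetic acid enters, so dm/dt = −Q_out · (m/V).
Separate: dm/m = −Q_out dt/V(t) ⇒ ln(m/m₀) = −(Q_out/(Q_in−Q_out)) ln(V/V₀).
m = m₀ (V₀/V)^(Q_out/(Q_in−Q_out)) = 38.06 × (1481/627.608)^(-1.70116) = 8.83408 mol.

8.834 mol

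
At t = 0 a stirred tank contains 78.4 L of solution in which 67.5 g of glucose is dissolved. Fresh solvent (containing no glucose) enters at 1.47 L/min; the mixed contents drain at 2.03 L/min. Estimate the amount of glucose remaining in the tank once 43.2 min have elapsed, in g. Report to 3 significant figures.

Let m(t) be the amount of glucose. Volume: V(t) = V₀ + (Q_in − Q_out) t = 78.4 − 0.56000 t; V(43.2) = 54.208 L.
No glucose enters, so dm/dt = −Q_out · (m/V).
dm/m = −Q_out dt/(V₀ − 0.56000 t); integrating gives ln(m/m₀) = −(Q_out/(Q_in−Q_out)) ln(V/V₀).
m = m₀ (V₀/V)^(Q_out/(Q_in−Q_out)) = 67.5 × (78.4/54.208)^(-3.6250) = 17.717 g.

17.7 g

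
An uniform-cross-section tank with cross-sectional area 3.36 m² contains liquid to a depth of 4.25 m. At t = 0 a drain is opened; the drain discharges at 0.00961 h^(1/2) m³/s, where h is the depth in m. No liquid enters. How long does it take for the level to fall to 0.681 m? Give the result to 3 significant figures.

865 s

With no inflow, A dh/dt = −0.00961 √h.
∫ h^(−1/2) dh = −(0.00961/A) ∫ dt, giving 2√h = 2√h₀ − (0.00961/A) t.
t = 2A(√h₀ − √h)/0.00961 = 2·3.36·(√4.25 − √0.681)/0.00961
  = 6.7200 × (2.0616 − 0.82523) / 0.00961 = 864.53 s.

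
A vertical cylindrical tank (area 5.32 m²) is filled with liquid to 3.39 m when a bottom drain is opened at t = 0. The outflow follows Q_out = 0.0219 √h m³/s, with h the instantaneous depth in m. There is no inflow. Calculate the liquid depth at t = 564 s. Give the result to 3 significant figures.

0.463 m

With no inflow, A dh/dt = −0.0219 √h.
Separate and integrate: 2(√h − √h₀) = −(0.0219/A) t.
√h = √3.39 − 0.0219·564/(2·5.32) = 1.8412 − 1.1609 = 0.68033.
h = 0.68033² = 0.46285 m.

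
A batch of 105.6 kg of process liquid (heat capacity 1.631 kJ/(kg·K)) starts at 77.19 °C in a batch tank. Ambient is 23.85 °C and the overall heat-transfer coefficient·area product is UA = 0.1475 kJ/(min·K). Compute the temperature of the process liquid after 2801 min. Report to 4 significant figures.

Energy balance: M c_p dT/dt = −UA(T − T_amb).
dT/dt = (T_ss − T)/τ with T_ss = T_amb = 23.8500 °C, τ = M c_p/UA = 105.6·1.631/0.1475 = 1167.69 min.
This is linear first-order; T(t) = T_ss + (T₀ − T_ss) e^(−t/τ).
T(2801) = 23.8500 + (53.3400)·0.0908303 = 28.6949 °C.

28.69 °C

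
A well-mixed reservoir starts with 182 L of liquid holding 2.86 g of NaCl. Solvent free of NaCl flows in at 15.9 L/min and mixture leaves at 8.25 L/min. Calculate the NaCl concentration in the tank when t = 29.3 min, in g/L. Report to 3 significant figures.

Total volume: dV/dt = Q_in − Q_out = 7.6500 L/min, so V(t) = 182 + 7.6500 t and V(29.3) = 406.14 L.
Species balance (pure solvent in): dm/dt = −Q_out · m/V(t).
dm/m = −Q_out dt/(V₀ + 7.6500 t); integrating gives ln(m/m₀) = −(Q_out/(Q_in−Q_out)) ln(V/V₀).
m = m₀ (V₀/V)^(Q_out/(Q_in−Q_out)) = 2.86 × (182/406.14)^(1.0784) = 1.2034 g.
C = m/V = 1.2034/406.14 = 0.0029630 g/L.

0.00296 g/L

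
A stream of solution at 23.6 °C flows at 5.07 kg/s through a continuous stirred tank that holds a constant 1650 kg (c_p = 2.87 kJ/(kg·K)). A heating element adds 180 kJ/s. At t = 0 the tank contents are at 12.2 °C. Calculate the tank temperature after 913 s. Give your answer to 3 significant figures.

34.5 °C

M c_p dT/dt = ṁ c_p (T_in − T) + Q̇.
τ = M/ṁ = 325.44 s; T_ss = T_in + Q̇/(ṁ c_p) = 23.6 + 180/(5.07·2.87) = 35.970 °C.
This is linear first-order; T(t) = T_ss + (T₀ − T_ss) e^(−t/τ).
T(913) = 35.970 + (-23.770)·e^(−913/325.44) = 35.970 + (-23.770)·0.060483 = 34.533 °C.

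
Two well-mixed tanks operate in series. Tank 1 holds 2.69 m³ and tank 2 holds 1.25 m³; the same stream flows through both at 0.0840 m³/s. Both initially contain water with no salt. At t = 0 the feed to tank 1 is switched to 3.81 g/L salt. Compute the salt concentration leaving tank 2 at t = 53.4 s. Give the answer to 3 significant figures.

Each tank obeys Vᵢ dCᵢ/dt = Q(Cᵢ₋₁ − Cᵢ), so τᵢ = Vᵢ/Q.
τ₁ = 2.69/0.0840 = 32.024 s; τ₂ = 1.25/0.0840 = 14.881 s.
Solving the cascade with C₁(0)=C₂(0)=0 gives C₂(t) = C_in[1 − (τ₁ e^(−t/τ₁) − τ₂ e^(−t/τ₂))/(τ₁ − τ₂)].
At t = 53.4: e^(−t/τ₁) = 0.18872, e^(−t/τ₂) = 0.027640.
C₂ = 3.81·[1 − (32.024·0.18872 − 14.881·0.027640)/(17.143)] = 3.81·0.67146 = 2.5583 g/L.

2.56 g/L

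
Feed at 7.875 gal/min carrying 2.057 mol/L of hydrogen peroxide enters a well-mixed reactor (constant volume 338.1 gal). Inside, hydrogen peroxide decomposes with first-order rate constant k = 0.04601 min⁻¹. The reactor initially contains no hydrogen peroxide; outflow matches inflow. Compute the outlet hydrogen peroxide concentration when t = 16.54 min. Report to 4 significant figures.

0.4716 mol/L

Accumulation = in − out − consumed: V dC/dt = Q C_in − Q C − k V C.
dC/dt = (Q/V) C_in − (Q/V + k) C; effective rate a = Q/V + k = 0.0232919 + 0.04601 = 0.0693019 min⁻¹.
C_ss = Q C_in/(Q + kV) = 0.691344 mol/L; C(t) = C_ss + (C₀ − C_ss) e^(−a t).
C(16.54) = 0.691344 + (-0.691344)·e^(−0.0693019·16.54) = 0.691344 + (-0.691344)·0.317825 = 0.471618 mol/L.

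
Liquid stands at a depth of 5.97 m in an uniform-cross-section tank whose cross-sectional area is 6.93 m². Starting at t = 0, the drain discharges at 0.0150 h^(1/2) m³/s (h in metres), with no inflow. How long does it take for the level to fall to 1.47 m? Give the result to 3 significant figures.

A dh/dt = −Q_out = −0.0150 √h.
Separate and integrate: 2(√h − √h₀) = −(0.0150/A) t.
t = 2A(√h₀ − √h)/0.0150 = 2·6.93·(√5.97 − √1.47)/0.0150
  = 13.860 × (2.4434 − 1.2124) / 0.0150 = 1137.4 s.

1140 s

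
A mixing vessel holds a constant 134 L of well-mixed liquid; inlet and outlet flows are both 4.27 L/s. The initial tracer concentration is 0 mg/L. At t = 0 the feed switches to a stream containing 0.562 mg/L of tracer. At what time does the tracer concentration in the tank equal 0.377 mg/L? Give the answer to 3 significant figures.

Species balance on the tank: V dC/dt = Q(C_in − C), so τ = V/Q = 31.382 s.
C(t) = C_in + (C₀ − C_in) e^(−t/τ). Set C = 0.377 and solve for t:
e^(−t/τ) = (C − C_in)/(C₀ − C_in) = (0.377 − 0.562)/(0 − 0.562) = 0.32918
t = −τ ln(…) = 31.382 × 1.1111 = 34.870 s.

34.9 s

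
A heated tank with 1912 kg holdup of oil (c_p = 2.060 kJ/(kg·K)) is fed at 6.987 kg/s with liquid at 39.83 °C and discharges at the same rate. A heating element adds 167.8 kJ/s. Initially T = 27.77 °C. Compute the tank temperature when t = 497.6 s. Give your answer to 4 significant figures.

47.64 °C

Energy balance: M c_p dT/dt = ṁ c_p (T_in − T) + 167.8.
τ = M/ṁ = 273.651 s; T_ss = T_in + Q̇/(ṁ c_p) = 39.83 + 167.8/(6.987·2.060) = 51.4883 °C.
Integrating: T(t) = T_ss + (T₀ − T_ss) e^(−t/τ).
T(497.6) = 51.4883 + (-23.7183)·e^(−497.6/273.651) = 51.4883 + (-23.7183)·0.162289 = 47.6390 °C.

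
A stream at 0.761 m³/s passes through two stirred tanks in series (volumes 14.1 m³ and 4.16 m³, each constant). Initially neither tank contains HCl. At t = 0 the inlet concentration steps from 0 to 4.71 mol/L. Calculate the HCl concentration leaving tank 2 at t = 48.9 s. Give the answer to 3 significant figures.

4.23 mol/L

Species balance on tank i: dCᵢ/dt = (Cᵢ₋₁ − Cᵢ)/τᵢ with τᵢ = Vᵢ/Q.
τ₁ = 14.1/0.761 = 18.528 s; τ₂ = 4.16/0.761 = 5.4665 s.
Solving the cascade with C₁(0)=C₂(0)=0 gives C₂(t) = C_in[1 − (τ₁ e^(−t/τ₁) − τ₂ e^(−t/τ₂))/(τ₁ − τ₂)].
At t = 48.9: e^(−t/τ₁) = 0.071417, e^(−t/τ₂) = 0.00013033.
C₂ = 4.71·[1 − (18.528·0.071417 − 5.4665·0.00013033)/(13.062)] = 4.71·0.89875 = 4.2331 mol/L.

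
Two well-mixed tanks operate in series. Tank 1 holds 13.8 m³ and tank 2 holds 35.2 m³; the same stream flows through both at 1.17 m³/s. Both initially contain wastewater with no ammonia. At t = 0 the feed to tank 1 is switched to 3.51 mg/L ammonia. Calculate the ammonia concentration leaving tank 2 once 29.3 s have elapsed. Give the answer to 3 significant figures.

Species balance on tank i: dCᵢ/dt = (Cᵢ₋₁ − Cᵢ)/τᵢ with τᵢ = Vᵢ/Q.
τ₁ = 13.8/1.17 = 11.795 s; τ₂ = 35.2/1.17 = 30.085 s.
Tank 1: C₁ = C_in(1 − e^(−t/τ₁)). Tank 2 (τ₁ ≠ τ₂): C₂ = C_in[1 − (τ₁ e^(−t/τ₁) − τ₂ e^(−t/τ₂))/(τ₁ − τ₂)].
At t = 29.3: e^(−t/τ₁) = 0.083398, e^(−t/τ₂) = 0.37761.
C₂ = 3.51·[1 − (11.795·0.083398 − 30.085·0.37761)/(-18.291)] = 3.51·0.43266 = 1.5186 mg/L.

1.52 mg/L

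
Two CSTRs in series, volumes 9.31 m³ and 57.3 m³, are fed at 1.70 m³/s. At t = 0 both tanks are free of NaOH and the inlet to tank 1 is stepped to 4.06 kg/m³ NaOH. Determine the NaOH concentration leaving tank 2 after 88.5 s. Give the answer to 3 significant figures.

3.71 kg/m³

Each tank obeys Vᵢ dCᵢ/dt = Q(Cᵢ₋₁ − Cᵢ), so τᵢ = Vᵢ/Q.
τ₁ = 9.31/1.70 = 5.4765 s; τ₂ = 57.3/1.70 = 33.706 s.
Solving the cascade with C₁(0)=C₂(0)=0 gives C₂(t) = C_in[1 − (τ₁ e^(−t/τ₁) − τ₂ e^(−t/τ₂))/(τ₁ − τ₂)].
At t = 88.5: e^(−t/τ₁) = 9.5892e-08, e^(−t/τ₂) = 0.072392.
C₂ = 4.06·[1 − (5.4765·9.5892e-08 − 33.706·0.072392)/(-28.229)] = 4.06·0.91356 = 3.7091 kg/m³.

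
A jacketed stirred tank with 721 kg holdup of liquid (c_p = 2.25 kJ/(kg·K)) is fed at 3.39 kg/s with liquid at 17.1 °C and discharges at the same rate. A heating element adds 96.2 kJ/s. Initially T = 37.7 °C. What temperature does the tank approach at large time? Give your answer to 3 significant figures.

M c_p dT/dt = ṁ c_p (T_in − T) + Q̇.
At steady state dT/dt = 0 ⇒ T_ss = T_in + Q̇/(ṁ c_p) = 17.1 + 96.2/(3.39·2.25) = 29.712 °C.

29.7 °C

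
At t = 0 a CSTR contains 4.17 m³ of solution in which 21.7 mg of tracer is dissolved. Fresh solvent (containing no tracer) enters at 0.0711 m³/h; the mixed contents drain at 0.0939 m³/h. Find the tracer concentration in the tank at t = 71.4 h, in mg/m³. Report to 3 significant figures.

Let m(t) be the amount of tracer. Volume: V(t) = V₀ + (Q_in − Q_out) t = 4.17 − 0.022800 t; V(71.4) = 2.5421 m³.
Solute balance: dm/dt = 0 − Q_out C = −Q_out m/V(t).
dm/m = −Q_out dt/(V₀ − 0.022800 t); integrating gives ln(m/m₀) = −(Q_out/(Q_in−Q_out)) ln(V/V₀).
m = m₀ (V₀/V)^(Q_out/(Q_in−Q_out)) = 21.7 × (4.17/2.5421)^(-4.1184) = 2.8263 mg.
C = m/V = 2.8263/2.5421 = 1.1118 mg/m³.

1.11 mg/m³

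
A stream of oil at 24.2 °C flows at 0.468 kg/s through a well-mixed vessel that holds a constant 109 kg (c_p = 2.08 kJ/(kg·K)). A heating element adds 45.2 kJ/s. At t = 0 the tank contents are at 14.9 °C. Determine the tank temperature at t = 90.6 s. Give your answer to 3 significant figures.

32.9 °C

M c_p dT/dt = ṁ c_p (T_in − T) + Q̇.
τ = M/ṁ = 232.91 s; T_ss = T_in + Q̇/(ṁ c_p) = 24.2 + 45.2/(0.468·2.08) = 70.633 °C.
This is linear first-order; T(t) = T_ss + (T₀ − T_ss) e^(−t/τ).
T(90.6) = 70.633 + (-55.733)·e^(−90.6/232.91) = 70.633 + (-55.733)·0.67774 = 32.861 °C.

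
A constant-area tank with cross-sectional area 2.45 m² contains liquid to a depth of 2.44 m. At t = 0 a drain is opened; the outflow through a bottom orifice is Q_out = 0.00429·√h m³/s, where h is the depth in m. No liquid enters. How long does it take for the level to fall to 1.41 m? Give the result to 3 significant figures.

428 s

Volume balance on the tank: A dh/dt = −0.00429 √h.
Separate and integrate: 2(√h − √h₀) = −(0.00429/A) t.
t = 2A(√h₀ − √h)/0.00429 = 2·2.45·(√2.44 − √1.41)/0.00429
  = 4.9000 × (1.5620 − 1.1874) / 0.00429 = 427.88 s.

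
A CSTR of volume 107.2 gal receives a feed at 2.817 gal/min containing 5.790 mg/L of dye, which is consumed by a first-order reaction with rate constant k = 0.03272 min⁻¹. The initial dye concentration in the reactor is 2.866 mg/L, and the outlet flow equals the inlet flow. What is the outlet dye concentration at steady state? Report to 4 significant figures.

Accumulation = in − out − consumed: V dC/dt = Q C_in − Q C − k V C.
At steady state: 0 = Q C_in − (Q + kV) C_ss, so C_ss = Q C_in/(Q + kV).
C_ss = 2.817·5.790/(2.817 + 0.03272·107.2) = 16.3104/6.32458 = 2.57889 mg/L.

2.579 mg/L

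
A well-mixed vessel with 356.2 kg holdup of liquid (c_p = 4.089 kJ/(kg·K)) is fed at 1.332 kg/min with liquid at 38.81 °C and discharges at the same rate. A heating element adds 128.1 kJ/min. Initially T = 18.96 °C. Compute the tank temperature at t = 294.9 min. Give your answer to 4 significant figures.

M c_p dT/dt = ṁ c_p (T_in − T) + Q̇.
τ = M/ṁ = 267.417 min; T_ss = T_in + Q̇/(ṁ c_p) = 38.81 + 128.1/(1.332·4.089) = 62.3295 °C.
T approaches T_ss exponentially: T(t) = T_ss + (T₀ − T_ss) e^(−t/τ).
T(294.9) = 62.3295 + (-43.3695)·e^(−294.9/267.417) = 62.3295 + (-43.3695)·0.331950 = 47.9330 °C.

47.93 °C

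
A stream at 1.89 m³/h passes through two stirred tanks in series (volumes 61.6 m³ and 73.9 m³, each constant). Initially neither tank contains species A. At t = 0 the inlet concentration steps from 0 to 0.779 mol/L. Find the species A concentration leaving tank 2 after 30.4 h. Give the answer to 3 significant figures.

Species balance on tank i: dCᵢ/dt = (Cᵢ₋₁ − Cᵢ)/τᵢ with τᵢ = Vᵢ/Q.
τ₁ = 61.6/1.89 = 32.593 h; τ₂ = 73.9/1.89 = 39.101 h.
Solving the cascade with C₁(0)=C₂(0)=0 gives C₂(t) = C_in[1 − (τ₁ e^(−t/τ₁) − τ₂ e^(−t/τ₂))/(τ₁ − τ₂)].
At t = 30.4: e^(−t/τ₁) = 0.39348, e^(−t/τ₂) = 0.45956.
C₂ = 0.779·[1 − (32.593·0.39348 − 39.101·0.45956)/(-6.5079)] = 0.779·0.20949 = 0.16319 mol/L.

0.163 mol/L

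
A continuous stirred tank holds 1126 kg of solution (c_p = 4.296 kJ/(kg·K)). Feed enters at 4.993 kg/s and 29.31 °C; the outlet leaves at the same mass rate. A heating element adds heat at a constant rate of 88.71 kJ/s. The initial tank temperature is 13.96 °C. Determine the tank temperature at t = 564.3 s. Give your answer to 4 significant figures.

Unsteady energy balance on the tank contents: M c_p dT/dt = ṁ c_p (T_in − T) + 88.71.
Rearrange: dT/dt = (T_ss − T)/τ with τ = M/ṁ = 225.516 s and T_ss = T_in + Q̇/(ṁ c_p) = 33.4457 °C.
Solution: T(t) = T_ss + (T₀ − T_ss) e^(−t/τ).
T(564.3) = 33.4457 + (-19.4857)·e^(−564.3/225.516) = 33.4457 + (-19.4857)·0.0818993 = 31.8498 °C.

31.85 °C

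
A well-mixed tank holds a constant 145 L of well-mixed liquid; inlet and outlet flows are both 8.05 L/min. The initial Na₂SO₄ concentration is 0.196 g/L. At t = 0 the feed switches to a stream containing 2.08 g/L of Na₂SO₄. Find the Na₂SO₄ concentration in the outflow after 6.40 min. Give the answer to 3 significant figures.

0.759 g/L

Transient balance on the dissolved component: V dC/dt = Q(C_in − C).
Rewrite as dC/dt + C/τ = C_in/τ, τ = V/Q = 18.012 min.
This is linear first-order; C(t) = C_in + (C₀ − C_in) e^(−t/τ).
C(6.40) = 2.08 + (0.196 − 2.08)·e^(−6.40/18.012) = 2.08 + (-1.8840)·0.70096 = 0.75940 g/L.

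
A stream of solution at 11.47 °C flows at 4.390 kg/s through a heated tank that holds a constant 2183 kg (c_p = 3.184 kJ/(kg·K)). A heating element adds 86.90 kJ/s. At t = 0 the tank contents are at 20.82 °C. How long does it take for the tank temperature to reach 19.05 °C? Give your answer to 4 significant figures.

Energy balance: M c_p dT/dt = ṁ c_p (T_in − T) + 86.90.
τ = M/ṁ = 497.267 s; T_ss = T_in + Q̇/(ṁ c_p) = 17.6870 °C.
T(t) = T_ss + (T₀ − T_ss) e^(−t/τ). Set T = 19.05:
e^(−t/τ) = (19.05 − 17.6870)/(20.82 − 17.6870) = 0.435043
t = −497.267 · ln(0.435043) = 413.880 s.

413.9 s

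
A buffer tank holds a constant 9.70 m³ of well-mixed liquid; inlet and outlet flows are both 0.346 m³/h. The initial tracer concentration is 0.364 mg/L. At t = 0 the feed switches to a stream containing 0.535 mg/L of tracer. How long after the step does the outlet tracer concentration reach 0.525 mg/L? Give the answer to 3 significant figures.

79.6 h

Accumulation = in − out for the solute gives V dC/dt = Q(C_in − C), so τ = V/Q = 28.035 h.
C(t) = C_in + (C₀ − C_in) e^(−t/τ). Set C = 0.525 and solve for t:
e^(−t/τ) = (C − C_in)/(C₀ − C_in) = (0.525 − 0.535)/(0.364 − 0.535) = 0.058480
t = −τ ln(…) = 28.035 × 2.8391 = 79.593 h.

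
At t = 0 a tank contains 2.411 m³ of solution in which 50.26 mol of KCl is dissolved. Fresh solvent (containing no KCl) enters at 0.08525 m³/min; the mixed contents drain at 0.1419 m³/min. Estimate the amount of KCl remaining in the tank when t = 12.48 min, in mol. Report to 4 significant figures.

21.07 mol

Total volume: dV/dt = Q_in − Q_out = -0.0566500 m³/min, so V(t) = 2.411 − 0.0566500 t and V(12.48) = 1.70401 m³.
Species balance (pure solvent in): dm/dt = −Q_out · m/V(t).
Separate: dm/m = −Q_out dt/V(t) ⇒ ln(m/m₀) = −(Q_out/(Q_in−Q_out)) ln(V/V₀).
m = m₀ (V₀/V)^(Q_out/(Q_in−Q_out)) = 50.26 × (2.411/1.70401)^(-2.50485) = 21.0706 mol.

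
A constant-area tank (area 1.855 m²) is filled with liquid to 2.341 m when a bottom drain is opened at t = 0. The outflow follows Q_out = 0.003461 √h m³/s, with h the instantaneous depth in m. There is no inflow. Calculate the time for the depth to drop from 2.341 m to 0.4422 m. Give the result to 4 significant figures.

927.3 s

Volume balance on the tank: A dh/dt = −0.003461 √h.
This is separable: 2 d(√h)/dt = −0.003461/A, so √h = √h₀ − (0.003461/(2A)) t.
t = 2A(√h₀ − √h)/0.003461 = 2·1.855·(√2.341 − √0.4422)/0.003461
  = 3.71000 × (1.53003 − 0.664981) / 0.003461 = 927.287 s.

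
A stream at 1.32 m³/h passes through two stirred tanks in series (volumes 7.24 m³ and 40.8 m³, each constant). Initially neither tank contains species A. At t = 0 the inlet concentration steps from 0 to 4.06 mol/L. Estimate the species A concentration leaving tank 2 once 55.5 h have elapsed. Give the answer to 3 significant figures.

3.24 mol/L

Species balance on tank i: dCᵢ/dt = (Cᵢ₋₁ − Cᵢ)/τᵢ with τᵢ = Vᵢ/Q.
τ₁ = 7.24/1.32 = 5.4848 h; τ₂ = 40.8/1.32 = 30.909 h.
Tank 1: C₁ = C_in(1 − e^(−t/τ₁)). Tank 2 (τ₁ ≠ τ₂): C₂ = C_in[1 − (τ₁ e^(−t/τ₁) − τ₂ e^(−t/τ₂))/(τ₁ − τ₂)].
At t = 55.5: e^(−t/τ₁) = 4.0315e-05, e^(−t/τ₂) = 0.16603.
C₂ = 4.06·[1 − (5.4848·4.0315e-05 − 30.909·0.16603)/(-25.424)] = 4.06·0.79816 = 3.2405 mol/L.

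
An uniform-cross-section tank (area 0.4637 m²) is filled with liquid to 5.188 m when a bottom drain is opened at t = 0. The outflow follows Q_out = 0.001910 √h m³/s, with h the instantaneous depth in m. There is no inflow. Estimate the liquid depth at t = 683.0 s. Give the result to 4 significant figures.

A dh/dt = −Q_out = −0.001910 √h.
Separate and integrate: 2(√h − √h₀) = −(0.001910/A) t.
√h = √5.188 − 0.001910·683.0/(2·0.4637) = 2.27772 − 1.40665 = 0.871065.
h = 0.871065² = 0.758754 m.

0.7588 m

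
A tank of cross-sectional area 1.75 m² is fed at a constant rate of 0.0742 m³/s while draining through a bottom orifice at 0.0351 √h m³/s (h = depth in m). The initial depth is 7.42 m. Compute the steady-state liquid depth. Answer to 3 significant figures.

Level balance: A dh/dt = 0.0742 − 0.0351 √h. Setting dh/dt = 0:
Q_in = 0.0351 √h_ss ⇒ √h_ss = 0.0742/0.0351 = 2.1140.
h_ss = 2.1140² = 4.4688 m. (Since h₀ = 7.42 m > h_ss, the level will fall toward this value.)

4.47 m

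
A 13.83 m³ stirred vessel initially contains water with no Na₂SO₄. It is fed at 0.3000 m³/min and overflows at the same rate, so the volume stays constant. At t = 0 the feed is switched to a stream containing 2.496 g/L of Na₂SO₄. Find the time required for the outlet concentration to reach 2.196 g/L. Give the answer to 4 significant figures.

Transient balance on the dissolved component: V dC/dt = Q(C_in − C), so τ = V/Q = 46.1000 min.
C(t) = C_in + (C₀ − C_in) e^(−t/τ). Set C = 2.196 and solve for t:
e^(−t/τ) = (C − C_in)/(C₀ − C_in) = (2.196 − 2.496)/(0 − 2.496) = 0.120192
t = −τ ln(…) = 46.1000 × 2.11866 = 97.6703 min.

97.67 min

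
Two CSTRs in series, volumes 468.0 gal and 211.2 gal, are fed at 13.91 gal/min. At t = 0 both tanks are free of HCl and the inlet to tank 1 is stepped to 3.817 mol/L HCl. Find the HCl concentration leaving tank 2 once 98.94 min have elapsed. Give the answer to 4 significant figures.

Species balance on tank i: dCᵢ/dt = (Cᵢ₋₁ − Cᵢ)/τᵢ with τᵢ = Vᵢ/Q.
τ₁ = 468.0/13.91 = 33.6449 min; τ₂ = 211.2/13.91 = 15.1833 min.
Tank 1: C₁ = C_in(1 − e^(−t/τ₁)). Tank 2 (τ₁ ≠ τ₂): C₂ = C_in[1 − (τ₁ e^(−t/τ₁) − τ₂ e^(−t/τ₂))/(τ₁ − τ₂)].
At t = 98.94: e^(−t/τ₁) = 0.0528279, e^(−t/τ₂) = 0.00147904.
C₂ = 3.817·[1 − (33.6449·0.0528279 − 15.1833·0.00147904)/(18.4615)] = 3.817·0.904941 = 3.45416 mol/L.

3.454 mol/L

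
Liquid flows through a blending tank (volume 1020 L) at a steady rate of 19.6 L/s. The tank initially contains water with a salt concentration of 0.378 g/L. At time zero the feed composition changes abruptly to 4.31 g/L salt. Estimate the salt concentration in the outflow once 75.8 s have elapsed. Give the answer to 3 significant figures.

Accumulation = in − out for the solute gives V dC/dt = Q(C_in − C).
Rewrite as dC/dt + C/τ = C_in/τ, τ = V/Q = 52.041 s.
C approaches C_in exponentially: C(t) = C_in + (C₀ − C_in) e^(−t/τ).
C(75.8) = 4.31 + (0.378 − 4.31)·e^(−75.8/52.041) = 4.31 + (-3.9320)·0.23304 = 3.3937 g/L.

3.39 g/L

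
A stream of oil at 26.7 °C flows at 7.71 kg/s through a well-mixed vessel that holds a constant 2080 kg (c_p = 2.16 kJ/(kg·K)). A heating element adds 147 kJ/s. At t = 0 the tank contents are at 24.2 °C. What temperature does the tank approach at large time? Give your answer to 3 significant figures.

M c_p dT/dt = ṁ c_p (T_in − T) + Q̇.
At steady state dT/dt = 0 ⇒ T_ss = T_in + Q̇/(ṁ c_p) = 26.7 + 147/(7.71·2.16) = 35.527 °C.

35.5 °C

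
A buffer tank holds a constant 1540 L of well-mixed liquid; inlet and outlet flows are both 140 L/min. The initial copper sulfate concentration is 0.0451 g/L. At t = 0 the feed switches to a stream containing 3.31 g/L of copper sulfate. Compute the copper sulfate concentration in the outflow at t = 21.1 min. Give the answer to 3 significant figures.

2.83 g/L

Mass balance on the solute (V constant): V dC/dt = Q(C_in − C).
Time constant τ = V/Q = 1540/140 = 11.000 min.
Integrating: C(t) = C_in + (C₀ − C_in) e^(−t/τ).
C(21.1) = 3.31 + (0.0451 − 3.31)·e^(−21.1/11.000) = 3.31 + (-3.2649)·0.14687 = 2.8305 g/L.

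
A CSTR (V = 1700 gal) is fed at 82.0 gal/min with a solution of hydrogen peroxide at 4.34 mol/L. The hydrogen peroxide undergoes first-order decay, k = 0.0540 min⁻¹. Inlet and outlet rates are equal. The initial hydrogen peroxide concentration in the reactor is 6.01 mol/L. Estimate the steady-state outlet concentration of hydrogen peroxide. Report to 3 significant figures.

Accumulation = in − out − consumed: V dC/dt = Q C_in − Q C − k V C.
At steady state: 0 = Q C_in − (Q + kV) C_ss, so C_ss = Q C_in/(Q + kV).
C_ss = 82.0·4.34/(82.0 + 0.0540·1700) = 355.88/173.80 = 2.0476 mol/L.

2.05 mol/L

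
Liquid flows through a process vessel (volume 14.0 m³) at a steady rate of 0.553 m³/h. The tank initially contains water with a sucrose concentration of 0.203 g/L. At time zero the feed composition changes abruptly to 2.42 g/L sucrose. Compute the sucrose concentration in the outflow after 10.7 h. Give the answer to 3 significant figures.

Transient balance on the dissolved component: V dC/dt = Q(C_in − C).
Rewrite as dC/dt + C/τ = C_in/τ, τ = V/Q = 25.316 h.
Integrating: C(t) = C_in + (C₀ − C_in) e^(−t/τ).
C(10.7) = 2.42 + (0.203 − 2.42)·e^(−10.7/25.316) = 2.42 + (-2.2170)·0.65531 = 0.96718 g/L.

0.967 g/L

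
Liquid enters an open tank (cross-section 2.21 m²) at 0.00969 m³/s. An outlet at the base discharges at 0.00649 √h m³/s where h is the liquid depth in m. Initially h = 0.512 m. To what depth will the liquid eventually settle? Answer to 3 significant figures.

2.23 m

A dh/dt = Q_in − 0.00649 √h. Steady state requires inflow = outflow:
Q_in = 0.00649 √h_ss ⇒ √h_ss = 0.00969/0.00649 = 1.4931.
h_ss = 1.4931² = 2.2292 m. (Since h₀ = 0.512 m < h_ss, the level will rise toward this value.)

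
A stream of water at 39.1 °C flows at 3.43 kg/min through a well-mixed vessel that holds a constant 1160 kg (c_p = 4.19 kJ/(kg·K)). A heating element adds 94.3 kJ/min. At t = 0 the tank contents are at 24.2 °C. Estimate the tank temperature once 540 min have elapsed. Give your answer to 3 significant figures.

41.3 °C

M c_p dT/dt = ṁ c_p (T_in − T) + Q̇.
τ = M/ṁ = 338.19 min; T_ss = T_in + Q̇/(ṁ c_p) = 39.1 + 94.3/(3.43·4.19) = 45.662 °C.
T approaches T_ss exponentially: T(t) = T_ss + (T₀ − T_ss) e^(−t/τ).
T(540) = 45.662 + (-21.462)·e^(−540/338.19) = 45.662 + (-21.462)·0.20256 = 41.314 °C.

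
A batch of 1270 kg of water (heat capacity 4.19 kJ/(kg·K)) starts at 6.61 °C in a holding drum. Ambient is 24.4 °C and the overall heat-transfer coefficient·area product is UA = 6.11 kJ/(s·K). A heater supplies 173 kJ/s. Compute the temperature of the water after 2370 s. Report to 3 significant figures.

M c_p dT/dt = −UA(T − T_amb) + Q̇.
dT/dt = (T_ss − T)/τ with T_ss = T_amb + Q̇/UA = 24.4 + 173/6.11 = 52.714 °C, τ = M c_p/UA = 1270·4.19/6.11 = 870.92 s.
Integrating: T(t) = T_ss + (T₀ − T_ss) e^(−t/τ).
T(2370) = 52.714 + (-46.104)·0.065791 = 49.681 °C.

49.7 °C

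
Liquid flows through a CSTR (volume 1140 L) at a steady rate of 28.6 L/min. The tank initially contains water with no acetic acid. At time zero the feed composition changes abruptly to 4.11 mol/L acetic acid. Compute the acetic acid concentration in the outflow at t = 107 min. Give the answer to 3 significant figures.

3.83 mol/L

Species balance on the tank: V dC/dt = Q(C_in − C).
Time constant τ = V/Q = 1140/28.6 = 39.860 min.
Solution: C(t) = C_in + (C₀ − C_in) e^(−t/τ).
C(107) = 4.11 + (0 − 4.11)·e^(−107/39.860) = 4.11 + (-4.1100)·0.068263 = 3.8294 mol/L.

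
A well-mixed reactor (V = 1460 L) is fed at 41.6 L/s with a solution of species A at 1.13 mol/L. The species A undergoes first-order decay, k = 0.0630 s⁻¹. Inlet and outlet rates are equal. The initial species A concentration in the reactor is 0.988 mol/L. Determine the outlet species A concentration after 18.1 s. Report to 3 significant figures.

0.473 mol/L

V dC/dt = Q(C_in − C) − k V C.
This is linear with rate a = Q/V + k = 0.091493 s⁻¹.
C_ss = Q C_in/(Q + kV) = 0.35191 mol/L; C(t) = C_ss + (C₀ − C_ss) e^(−a t).
C(18.1) = 0.35191 + (0.63609)·e^(−0.091493·18.1) = 0.35191 + (0.63609)·0.19090 = 0.47334 mol/L.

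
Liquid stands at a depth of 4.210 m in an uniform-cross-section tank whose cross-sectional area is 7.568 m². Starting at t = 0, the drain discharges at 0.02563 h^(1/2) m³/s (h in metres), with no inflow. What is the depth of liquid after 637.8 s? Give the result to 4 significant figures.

0.9445 m

A dh/dt = −Q_out = −0.02563 √h.
Separate and integrate: 2(√h − √h₀) = −(0.02563/A) t.
√h = √4.210 − 0.02563·637.8/(2·7.568) = 2.05183 − 1.08000 = 0.971833.
h = 0.971833² = 0.944459 m.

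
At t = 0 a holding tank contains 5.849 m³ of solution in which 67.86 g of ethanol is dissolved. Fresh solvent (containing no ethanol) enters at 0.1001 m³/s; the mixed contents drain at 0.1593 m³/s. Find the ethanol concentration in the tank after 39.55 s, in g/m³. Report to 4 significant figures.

4.887 g/m³

Let m(t) be the amount of ethanol. Volume: V(t) = V₀ + (Q_in − Q_out) t = 5.849 − 0.0592000 t; V(39.55) = 3.50764 m³.
No ethanol enters, so dm/dt = −Q_out · (m/V).
Separate: dm/m = −Q_out dt/V(t) ⇒ ln(m/m₀) = −(Q_out/(Q_in−Q_out)) ln(V/V₀).
m = m₀ (V₀/V)^(Q_out/(Q_in−Q_out)) = 67.86 × (5.849/3.50764)^(-2.69088) = 17.1419 g.
C = m/V = 17.1419/3.50764 = 4.88703 g/m³.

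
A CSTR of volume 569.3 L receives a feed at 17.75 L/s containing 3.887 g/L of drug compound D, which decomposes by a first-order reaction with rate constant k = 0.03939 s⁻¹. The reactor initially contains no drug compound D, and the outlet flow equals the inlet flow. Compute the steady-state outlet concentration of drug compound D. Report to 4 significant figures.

Species balance: V dC/dt = Q C_in − Q C − k V C.
Steady state (dC/dt = 0): C_ss = Q C_in/(Q + kV) = C_in/(1 + kV/Q).
C_ss = 17.75·3.887/(17.75 + 0.03939·569.3) = 68.9942/40.1747 = 1.71735 g/L.

1.717 g/L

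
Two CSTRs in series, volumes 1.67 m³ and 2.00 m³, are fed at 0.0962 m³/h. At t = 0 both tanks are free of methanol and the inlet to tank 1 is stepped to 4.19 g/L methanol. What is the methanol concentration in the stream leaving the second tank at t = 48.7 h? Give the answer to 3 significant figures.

3.03 g/L

Time constants: τᵢ = Vᵢ/Q for each well-mixed tank.
τ₁ = 1.67/0.0962 = 17.360 h; τ₂ = 2.00/0.0962 = 20.790 h.
Tank 1: C₁ = C_in(1 − e^(−t/τ₁)). Tank 2 (τ₁ ≠ τ₂): C₂ = C_in[1 − (τ₁ e^(−t/τ₁) − τ₂ e^(−t/τ₂))/(τ₁ − τ₂)].
At t = 48.7: e^(−t/τ₁) = 0.060485, e^(−t/τ₂) = 0.096090.
C₂ = 4.19·[1 − (17.360·0.060485 − 20.790·0.096090)/(-3.4304)] = 4.19·0.72373 = 3.0324 g/L.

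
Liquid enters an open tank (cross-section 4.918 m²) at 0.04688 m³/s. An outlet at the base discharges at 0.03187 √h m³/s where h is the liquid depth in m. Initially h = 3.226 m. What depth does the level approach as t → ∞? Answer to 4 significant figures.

2.164 m

Unsteady balance on liquid volume: A dh/dt = Q_in − 0.03187 √h. At steady state dh/dt = 0:
Q_in = 0.03187 √h_ss ⇒ √h_ss = 0.04688/0.03187 = 1.47098.
h_ss = 1.47098² = 2.16377 m. (Since h₀ = 3.226 m > h_ss, the level will fall toward this value.)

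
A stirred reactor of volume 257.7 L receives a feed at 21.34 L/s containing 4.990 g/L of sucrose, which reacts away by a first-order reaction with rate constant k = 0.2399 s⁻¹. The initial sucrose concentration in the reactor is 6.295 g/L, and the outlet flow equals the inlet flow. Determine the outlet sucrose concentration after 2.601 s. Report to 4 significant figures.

Accumulation = in − out − consumed: V dC/dt = Q C_in − Q C − k V C.
This is linear with rate a = Q/V + k = 0.322709 s⁻¹.
C_ss = Q C_in/(Q + kV) = 1.28047 g/L; C(t) = C_ss + (C₀ − C_ss) e^(−a t).
C(2.601) = 1.28047 + (5.01453)·e^(−0.322709·2.601) = 1.28047 + (5.01453)·0.431984 = 3.44666 g/L.

3.447 g/L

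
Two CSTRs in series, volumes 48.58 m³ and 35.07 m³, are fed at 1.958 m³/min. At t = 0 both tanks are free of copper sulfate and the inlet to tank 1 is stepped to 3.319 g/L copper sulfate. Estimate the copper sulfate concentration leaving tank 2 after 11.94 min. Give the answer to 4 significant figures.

0.3668 g/L

Species balance on tank i: dCᵢ/dt = (Cᵢ₋₁ − Cᵢ)/τᵢ with τᵢ = Vᵢ/Q.
τ₁ = 48.58/1.958 = 24.8110 min; τ₂ = 35.07/1.958 = 17.9111 min.
Tank 1: C₁ = C_in(1 − e^(−t/τ₁)). Tank 2 (τ₁ ≠ τ₂): C₂ = C_in[1 − (τ₁ e^(−t/τ₁) − τ₂ e^(−t/τ₂))/(τ₁ − τ₂)].
At t = 11.94: e^(−t/τ₁) = 0.618018, e^(−t/τ₂) = 0.513439.
C₂ = 3.319·[1 − (24.8110·0.618018 − 17.9111·0.513439)/(6.89990)] = 3.319·0.110509 = 0.366780 g/L.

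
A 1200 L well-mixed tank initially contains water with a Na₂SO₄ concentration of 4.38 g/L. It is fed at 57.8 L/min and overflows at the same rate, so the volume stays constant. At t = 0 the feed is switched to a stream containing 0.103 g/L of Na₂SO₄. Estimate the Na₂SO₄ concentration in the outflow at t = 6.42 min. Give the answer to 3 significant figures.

Mass balance on the solute (V constant): V dC/dt = Q(C_in − C).
So dC/dt = (C_in − C)/τ with τ = V/Q = 1200/57.8 = 20.761 min.
Solution: C(t) = C_in + (C₀ − C_in) e^(−t/τ).
C(6.42) = 0.103 + (4.38 − 0.103)·e^(−6.42/20.761) = 0.103 + (4.2770)·0.73401 = 3.2424 g/L.

3.24 g/L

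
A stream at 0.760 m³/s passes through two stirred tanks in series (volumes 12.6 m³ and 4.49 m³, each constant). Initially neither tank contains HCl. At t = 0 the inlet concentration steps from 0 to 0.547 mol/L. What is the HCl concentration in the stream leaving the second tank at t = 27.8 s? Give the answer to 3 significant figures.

0.391 mol/L

Species balance on tank i: dCᵢ/dt = (Cᵢ₋₁ − Cᵢ)/τᵢ with τᵢ = Vᵢ/Q.
τ₁ = 12.6/0.760 = 16.579 s; τ₂ = 4.49/0.760 = 5.9079 s.
Tank 1: C₁ = C_in(1 − e^(−t/τ₁)). Tank 2 (τ₁ ≠ τ₂): C₂ = C_in[1 − (τ₁ e^(−t/τ₁) − τ₂ e^(−t/τ₂))/(τ₁ − τ₂)].
At t = 27.8: e^(−t/τ₁) = 0.18697, e^(−t/τ₂) = 0.0090448.
C₂ = 0.547·[1 − (16.579·0.18697 − 5.9079·0.0090448)/(10.671)] = 0.547·0.71453 = 0.39085 mol/L.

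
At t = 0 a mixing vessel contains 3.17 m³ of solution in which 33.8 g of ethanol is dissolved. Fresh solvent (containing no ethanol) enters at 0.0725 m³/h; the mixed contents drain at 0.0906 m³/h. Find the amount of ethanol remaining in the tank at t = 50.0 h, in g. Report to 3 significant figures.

Let m(t) be the amount of ethanol. Volume: V(t) = V₀ + (Q_in − Q_out) t = 3.17 − 0.018100 t; V(50.0) = 2.2650 m³.
No ethanol enters, so dm/dt = −Q_out · (m/V).
Separate: dm/m = −Q_out dt/V(t) ⇒ ln(m/m₀) = −(Q_out/(Q_in−Q_out)) ln(V/V₀).
m = m₀ (V₀/V)^(Q_out/(Q_in−Q_out)) = 33.8 × (3.17/2.2650)^(-5.0055) = 6.2828 g.

6.28 g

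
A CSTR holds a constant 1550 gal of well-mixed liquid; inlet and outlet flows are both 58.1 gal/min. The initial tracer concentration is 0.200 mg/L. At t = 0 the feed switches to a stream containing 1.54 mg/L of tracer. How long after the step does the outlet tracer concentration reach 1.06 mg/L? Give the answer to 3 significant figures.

27.4 min

Mass balance on the solute (V constant): V dC/dt = Q(C_in − C), so τ = V/Q = 26.678 min.
C(t) = C_in + (C₀ − C_in) e^(−t/τ). Set C = 1.06 and solve for t:
e^(−t/τ) = (C − C_in)/(C₀ − C_in) = (1.06 − 1.54)/(0.200 − 1.54) = 0.35821
t = −τ ln(…) = 26.678 × 1.0266 = 27.389 min.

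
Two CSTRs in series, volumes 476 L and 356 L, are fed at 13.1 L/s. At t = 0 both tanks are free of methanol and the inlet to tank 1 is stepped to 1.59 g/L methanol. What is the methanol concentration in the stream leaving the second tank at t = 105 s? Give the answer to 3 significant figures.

Each tank obeys Vᵢ dCᵢ/dt = Q(Cᵢ₋₁ − Cᵢ), so τᵢ = Vᵢ/Q.
τ₁ = 476/13.1 = 36.336 s; τ₂ = 356/13.1 = 27.176 s.
Solving the cascade with C₁(0)=C₂(0)=0 gives C₂(t) = C_in[1 − (τ₁ e^(−t/τ₁) − τ₂ e^(−t/τ₂))/(τ₁ − τ₂)].
At t = 105: e^(−t/τ₁) = 0.055593, e^(−t/τ₂) = 0.020989.
C₂ = 1.59·[1 − (36.336·0.055593 − 27.176·0.020989)/(9.1603)] = 1.59·0.84175 = 1.3384 g/L.

1.34 g/L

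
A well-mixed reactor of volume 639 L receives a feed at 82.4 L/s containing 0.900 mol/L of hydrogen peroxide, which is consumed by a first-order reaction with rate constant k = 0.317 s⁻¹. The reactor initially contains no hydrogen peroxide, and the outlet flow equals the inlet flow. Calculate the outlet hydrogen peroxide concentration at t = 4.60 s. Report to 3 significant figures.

0.227 mol/L

Accumulation = in − out − consumed: V dC/dt = Q C_in − Q C − k V C.
This is linear with rate a = Q/V + k = 0.44595 s⁻¹.
C_ss = Q C_in/(Q + kV) = 0.26024 mol/L; C(t) = C_ss + (C₀ − C_ss) e^(−a t).
C(4.60) = 0.26024 + (-0.26024)·e^(−0.44595·4.60) = 0.26024 + (-0.26024)·0.12856 = 0.22679 mol/L.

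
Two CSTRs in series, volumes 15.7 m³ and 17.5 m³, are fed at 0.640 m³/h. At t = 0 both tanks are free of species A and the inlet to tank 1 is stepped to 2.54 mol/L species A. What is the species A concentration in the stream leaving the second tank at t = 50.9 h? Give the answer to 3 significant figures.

Each tank obeys Vᵢ dCᵢ/dt = Q(Cᵢ₋₁ − Cᵢ), so τᵢ = Vᵢ/Q.
τ₁ = 15.7/0.640 = 24.531 h; τ₂ = 17.5/0.640 = 27.344 h.
Tank 1: C₁ = C_in(1 − e^(−t/τ₁)). Tank 2 (τ₁ ≠ τ₂): C₂ = C_in[1 − (τ₁ e^(−t/τ₁) − τ₂ e^(−t/τ₂))/(τ₁ − τ₂)].
At t = 50.9: e^(−t/τ₁) = 0.12557, e^(−t/τ₂) = 0.15544.
C₂ = 2.54·[1 − (24.531·0.12557 − 27.344·0.15544)/(-2.8125)] = 2.54·0.58400 = 1.4834 mol/L.

1.48 mol/L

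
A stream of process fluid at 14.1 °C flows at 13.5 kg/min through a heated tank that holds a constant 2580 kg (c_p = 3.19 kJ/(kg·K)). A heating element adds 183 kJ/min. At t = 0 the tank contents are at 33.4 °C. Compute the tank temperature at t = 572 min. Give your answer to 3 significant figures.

M c_p dT/dt = ṁ c_p (T_in − T) + Q̇.
τ = M/ṁ = 191.11 min; T_ss = T_in + Q̇/(ṁ c_p) = 14.1 + 183/(13.5·3.19) = 18.349 °C.
T approaches T_ss exponentially: T(t) = T_ss + (T₀ − T_ss) e^(−t/τ).
T(572) = 18.349 + (15.051)·e^(−572/191.11) = 18.349 + (15.051)·0.050136 = 19.104 °C.

19.1 °C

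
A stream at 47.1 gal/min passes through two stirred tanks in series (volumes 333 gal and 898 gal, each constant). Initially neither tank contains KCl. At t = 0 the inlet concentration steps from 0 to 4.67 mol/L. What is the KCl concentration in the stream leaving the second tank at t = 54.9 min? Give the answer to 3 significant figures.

4.25 mol/L

Each tank obeys Vᵢ dCᵢ/dt = Q(Cᵢ₋₁ − Cᵢ), so τᵢ = Vᵢ/Q.
τ₁ = 333/47.1 = 7.0701 min; τ₂ = 898/47.1 = 19.066 min.
Tank 1: C₁ = C_in(1 − e^(−t/τ₁)). Tank 2 (τ₁ ≠ τ₂): C₂ = C_in[1 − (τ₁ e^(−t/τ₁) − τ₂ e^(−t/τ₂))/(τ₁ − τ₂)].
At t = 54.9: e^(−t/τ₁) = 0.00042427, e^(−t/τ₂) = 0.056163.
C₂ = 4.67·[1 − (7.0701·0.00042427 − 19.066·0.056163)/(-11.996)] = 4.67·0.91099 = 4.2543 mol/L.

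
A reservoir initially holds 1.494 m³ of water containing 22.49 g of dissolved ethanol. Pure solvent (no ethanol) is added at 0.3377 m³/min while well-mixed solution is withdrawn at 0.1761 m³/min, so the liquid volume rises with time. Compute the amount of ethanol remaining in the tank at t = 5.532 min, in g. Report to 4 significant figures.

13.49 g

Let m(t) be the amount of ethanol. Volume: V(t) = V₀ + (Q_in − Q_out) t = 1.494 + 0.161600 t; V(5.532) = 2.38797 m³.
Solute balance: dm/dt = 0 − Q_out C = −Q_out m/V(t).
Separate: dm/m = −Q_out dt/V(t) ⇒ ln(m/m₀) = −(Q_out/(Q_in−Q_out)) ln(V/V₀).
m = m₀ (V₀/V)^(Q_out/(Q_in−Q_out)) = 22.49 × (1.494/2.38797)^(1.08973) = 13.4907 g.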